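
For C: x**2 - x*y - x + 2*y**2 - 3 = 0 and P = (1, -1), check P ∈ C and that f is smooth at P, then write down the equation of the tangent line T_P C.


Tangent line at P: 2*x - 5*y - 7 = 0.

Step 1: f(1, -1) = 0, so P lies on C.
Step 2: partial derivatives
  f_x(x, y) = 2*x - y - 1, f_y(x, y) = -x + 4*y.
  f_x(P) = 2, f_y(P) = -5 (gradient nonzero, so P is smooth).
Step 3: tangent line at P: 2·(x − 1) + -5·(y − -1) = 0.
Expanding: 2*x - 5*y - 7 = 0.


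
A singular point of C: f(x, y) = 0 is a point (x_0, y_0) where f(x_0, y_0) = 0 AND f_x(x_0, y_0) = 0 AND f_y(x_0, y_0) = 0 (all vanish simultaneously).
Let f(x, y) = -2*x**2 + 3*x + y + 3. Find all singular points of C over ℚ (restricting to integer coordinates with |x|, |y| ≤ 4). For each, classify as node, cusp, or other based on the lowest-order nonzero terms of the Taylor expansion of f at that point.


No singular points in the scanned grid; C is smooth there.

Compute partial derivatives:
  f_x = 3 - 4*x.
  f_y = 1.
f_y = 1 is a nonzero constant, so f_y never vanishes: no point (x, y) can satisfy f = f_x = f_y = 0. In particular no (x, y) ∈ {−4, ..., 4}² is singular; the curve is smooth.


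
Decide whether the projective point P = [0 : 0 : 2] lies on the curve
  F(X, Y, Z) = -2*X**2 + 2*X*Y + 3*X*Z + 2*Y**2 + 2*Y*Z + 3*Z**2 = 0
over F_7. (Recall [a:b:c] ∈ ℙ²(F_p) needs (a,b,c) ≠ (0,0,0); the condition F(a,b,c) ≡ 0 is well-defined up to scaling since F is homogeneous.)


F(0,0,2) ≡ 5 (mod 7); P is NOT on the curve.

Evaluate F(0, 0, 2) term-by-term (mod 7).
  -2*X**2 ↦ -2·0·1·1 = 0
  2*X*Y ↦ 2·0·0·1 = 0
  3*X*Z ↦ 3·0·1·2 = 0
  2*Y**2 ↦ 2·1·0·1 = 0
  2*Y*Z ↦ 2·1·0·2 = 0
  3*Z**2 ↦ 3·1·1·4 = 12
Sum: F(0, 0, 2) = (0) + (0) + (0) + (0) + (0) + (12) = 12.
Reducing mod 7: 12 ≡ 5 (mod 7).
Since F(a, b, c) ≡ 5 ≠ 0 (mod 7), P does NOT lie on the curve.


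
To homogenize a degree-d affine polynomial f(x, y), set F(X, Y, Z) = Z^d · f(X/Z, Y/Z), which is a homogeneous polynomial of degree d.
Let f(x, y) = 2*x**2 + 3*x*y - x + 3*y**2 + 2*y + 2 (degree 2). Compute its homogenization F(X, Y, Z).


F(X, Y, Z) = 2*X**2 + 3*X*Y - X*Z + 3*Y**2 + 2*Y*Z + 2*Z**2

deg(f) = 2.
Substitute x = X/Z, y = Y/Z into f, then multiply by Z^2.
  monomial 2·x^2·y^0 ↦ 2·X^2·Y^0·Z^0.
  monomial 3·x^1·y^1 ↦ 3·X^1·Y^1·Z^0.
  monomial -1·x^1·y^0 ↦ -1·X^1·Y^0·Z^1.
  monomial 3·x^0·y^2 ↦ 3·X^0·Y^2·Z^0.
  monomial 2·x^0·y^1 ↦ 2·X^0·Y^1·Z^1.
  monomial 2·x^0·y^0 ↦ 2·X^0·Y^0·Z^2.
Collecting: F(X, Y, Z) = 2*X**2 + 3*X*Y - X*Z + 3*Y**2 + 2*Y*Z + 2*Z**2.


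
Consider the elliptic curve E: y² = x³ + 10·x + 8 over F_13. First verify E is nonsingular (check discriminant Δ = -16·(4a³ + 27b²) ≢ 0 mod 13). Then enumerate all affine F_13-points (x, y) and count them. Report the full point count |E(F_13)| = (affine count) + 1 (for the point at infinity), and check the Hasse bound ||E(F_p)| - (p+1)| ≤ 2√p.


Affine points = {(2, 6), (2, 7), (3, 0), (5, 1), (5, 12), (10, 4), (10, 9), (12, 6), (12, 7)}; affine count = 9; |E(F_13)| = 10.

Discriminant check: Δ ∝ 4a³ + 27b² = 4·10³ + 27·8² = 4·1000 + 27·64 ≡ 8 (mod 13). Nonzero ⇒ E is nonsingular.
For each x ∈ F_13, compute rhs = x³ + 10·x + 8 mod 13, then count y ∈ F_13 with y² ≡ rhs.
  x = 0: rhs = 8, matching y values: none (0 points).
  x = 1: rhs = 6, matching y values: none (0 points).
  x = 2: rhs = 10, matching y values: 6, 7 (2 points).
  x = 3: rhs = 0, matching y values: 0 (1 points).
  x = 4: rhs = 8, matching y values: none (0 points).
  x = 5: rhs = 1, matching y values: 1, 12 (2 points).
  x = 6: rhs = 11, matching y values: none (0 points).
  x = 7: rhs = 5, matching y values: none (0 points).
  x = 8: rhs = 2, matching y values: none (0 points).
  x = 9: rhs = 8, matching y values: none (0 points).
  x = 10: rhs = 3, matching y values: 4, 9 (2 points).
  x = 11: rhs = 6, matching y values: none (0 points).
  x = 12: rhs = 10, matching y values: 6, 7 (2 points).
Total affine count: 9.
Full point count |E(F_13)| = 9 + 1 = 10.
Hasse bound: |10 − (13+1)| = |-4| = 4 ≤ 2√13 ≈ 7.2111 ✓.


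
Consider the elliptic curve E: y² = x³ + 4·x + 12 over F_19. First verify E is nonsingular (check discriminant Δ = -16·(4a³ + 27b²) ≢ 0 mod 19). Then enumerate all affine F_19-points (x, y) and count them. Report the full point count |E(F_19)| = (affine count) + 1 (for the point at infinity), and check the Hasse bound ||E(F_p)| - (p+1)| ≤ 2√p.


Affine points = {(1, 6), (1, 13), (2, 3), (2, 16), (4, 4), (4, 15), (5, 9), (5, 10), (6, 9), (6, 10), (8, 9), (8, 10), (9, 6), (9, 13), (10, 8), (10, 11), (11, 0), (13, 0), (14, 0), (16, 7), (16, 12), (18, 8), (18, 11)}; affine count = 23; |E(F_19)| = 24.

Discriminant check: Δ ∝ 4a³ + 27b² = 4·4³ + 27·12² = 4·64 + 27·144 ≡ 2 (mod 19). Nonzero ⇒ E is nonsingular.
For each x ∈ F_19, compute rhs = x³ + 4·x + 12 mod 19, then count y ∈ F_19 with y² ≡ rhs.
  x = 0: rhs = 12, matching y values: none (0 points).
  x = 1: rhs = 17, matching y values: 6, 13 (2 points).
  x = 2: rhs = 9, matching y values: 3, 16 (2 points).
  x = 3: rhs = 13, matching y values: none (0 points).
  x = 4: rhs = 16, matching y values: 4, 15 (2 points).
  x = 5: rhs = 5, matching y values: 9, 10 (2 points).
  x = 6: rhs = 5, matching y values: 9, 10 (2 points).
  x = 7: rhs = 3, matching y values: none (0 points).
  x = 8: rhs = 5, matching y values: 9, 10 (2 points).
  x = 9: rhs = 17, matching y values: 6, 13 (2 points).
  x = 10: rhs = 7, matching y values: 8, 11 (2 points).
  x = 11: rhs = 0, matching y values: 0 (1 points).
  x = 12: rhs = 2, matching y values: none (0 points).
  x = 13: rhs = 0, matching y values: 0 (1 points).
  x = 14: rhs = 0, matching y values: 0 (1 points).
  x = 15: rhs = 8, matching y values: none (0 points).
  x = 16: rhs = 11, matching y values: 7, 12 (2 points).
  x = 17: rhs = 15, matching y values: none (0 points).
  x = 18: rhs = 7, matching y values: 8, 11 (2 points).
Total affine count: 23.
Full point count |E(F_19)| = 23 + 1 = 24.
Hasse bound: |24 − (19+1)| = |4| = 4 ≤ 2√19 ≈ 8.7178 ✓.


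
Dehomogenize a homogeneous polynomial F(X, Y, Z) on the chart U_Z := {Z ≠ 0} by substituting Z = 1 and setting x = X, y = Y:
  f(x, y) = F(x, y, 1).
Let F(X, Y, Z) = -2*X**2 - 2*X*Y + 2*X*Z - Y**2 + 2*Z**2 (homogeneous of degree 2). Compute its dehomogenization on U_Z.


f(x, y) = -2*x**2 - 2*x*y + 2*x - y**2 + 2

On U_Z we set Z = 1. Each monomial c·X^i·Y^j·Z^k in F becomes c·x^i·y^j·1^k = c·x^i·y^j.
Substituting Z = 1: F(X, Y, 1) = -2*x**2 - 2*x*y + 2*x - y**2 + 2.
Note: deg(f) ≤ deg(F) = 2; strict inequality happens when F is divisible by Z (lost terms).


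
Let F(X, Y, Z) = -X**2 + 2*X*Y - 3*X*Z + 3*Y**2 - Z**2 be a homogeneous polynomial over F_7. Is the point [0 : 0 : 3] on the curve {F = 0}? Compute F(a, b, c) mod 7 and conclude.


F(0,0,3) ≡ 5 (mod 7); P is NOT on the curve.

Evaluate F(0, 0, 3) term-by-term (mod 7).
  -X**2 ↦ -1·0·1·1 = 0
  2*X*Y ↦ 2·0·0·1 = 0
  -3*X*Z ↦ -3·0·1·3 = 0
  3*Y**2 ↦ 3·1·0·1 = 0
  -Z**2 ↦ -1·1·1·9 = -9
Sum: F(0, 0, 3) = (0) + (0) + (0) + (0) + (-9) = -9.
Reducing mod 7: -9 ≡ 5 (mod 7).
Since F(a, b, c) ≡ 5 ≠ 0 (mod 7), P does NOT lie on the curve.


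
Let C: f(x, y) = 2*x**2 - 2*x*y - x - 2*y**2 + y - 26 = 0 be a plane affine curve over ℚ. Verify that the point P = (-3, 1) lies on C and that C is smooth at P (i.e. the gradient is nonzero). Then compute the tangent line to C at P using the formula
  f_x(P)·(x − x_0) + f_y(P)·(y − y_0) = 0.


Tangent line at P: -15*x + 3*y - 48 = 0.

Step 1: f(-3, 1) = 0, so P lies on C.
Step 2: partial derivatives
  f_x(x, y) = 4*x - 2*y - 1, f_y(x, y) = -2*x - 4*y + 1.
  f_x(P) = -15, f_y(P) = 3 (gradient nonzero, so P is smooth).
Step 3: tangent line at P: -15·(x − -3) + 3·(y − 1) = 0.
Expanding: -15*x + 3*y - 48 = 0.


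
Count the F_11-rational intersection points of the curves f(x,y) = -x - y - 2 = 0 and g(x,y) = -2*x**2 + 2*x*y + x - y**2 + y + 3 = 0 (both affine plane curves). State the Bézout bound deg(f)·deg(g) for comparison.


Common zeros: {(6, 3), (10, 10)}; count = 2; Bézout bound = 2.

deg(f) = 1, deg(g) = 2, so Bézout bound = 2.
Scan x ∈ F_11. For each x, list the y ∈ F_11 with f(x, y) ≡ 0 and those with g(x, y) ≡ 0 (mod 11); the common zeros in that column are the intersection.
  x = 0: f ≡ 0 at y ∈ {9}; g ≡ 0 at y ∈ ∅; common: ∅.
  x = 1: f ≡ 0 at y ∈ {8}; g ≡ 0 at y ∈ ∅; common: ∅.
  x = 2: f ≡ 0 at y ∈ {7}; g ≡ 0 at y ∈ ∅; common: ∅.
  x = 3: f ≡ 0 at y ∈ {6}; g ≡ 0 at y ∈ {3, 4}; common: ∅.
  x = 4: f ≡ 0 at y ∈ {5}; g ≡ 0 at y ∈ {2, 7}; common: ∅.
  x = 5: f ≡ 0 at y ∈ {4}; g ≡ 0 at y ∈ ∅; common: ∅.
  x = 6: f ≡ 0 at y ∈ {3}; g ≡ 0 at y ∈ {3, 10}; common: {3}.
  x = 7: f ≡ 0 at y ∈ {2}; g ≡ 0 at y ∈ {0, 4}; common: ∅.
  x = 8: f ≡ 0 at y ∈ {1}; g ≡ 0 at y ∈ ∅; common: ∅.
  x = 9: f ≡ 0 at y ∈ {0}; g ≡ 0 at y ∈ {1, 7}; common: ∅.
  x = 10: f ≡ 0 at y ∈ {10}; g ≡ 0 at y ∈ {0, 10}; common: {10}.
Collecting: common zeros = {(6, 3), (10, 10)}, so the count is 2.
Comparison with the Bézout bound: 2 ≤ 2 = deg(f)·deg(g), as expected for curves with no common component (the bound is attained).


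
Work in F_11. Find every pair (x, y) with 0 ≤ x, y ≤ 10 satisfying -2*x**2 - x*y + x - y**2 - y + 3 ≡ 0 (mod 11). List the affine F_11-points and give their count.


Affine F_11-points: {(1, 4), (1, 5), (3, 3), (3, 4), (5, 8), (7, 0), (7, 3), (8, 5), (8, 8), (10, 0)}; count = 10.

For each of the 121 pairs (x, y) ∈ F_11², evaluate f(x, y) mod 11. Record the zeros.
  x = 0: [0↦3, 1↦1, 2↦8, 3↦2, 4↦5, 5↦6, 6↦5, 7↦2, 8↦8, 9↦1, 10↦3]  zeros at y ∈ ∅
  x = 1: [0↦2, 1↦10, 2↦5, 3↦9, 4↦0, 5↦0, 6↦9, 7↦5, 8↦10, 9↦2, 10↦3]  zeros at y ∈ {4, 5}
  x = 2: [0↦8, 1↦4, 2↦9, 3↦1, 4↦2, 5↦1, 6↦9, 7↦4, 8↦8, 9↦10, 10↦10]  zeros at y ∈ ∅
  x = 3: [0↦10, 1↦5, 2↦9, 3↦0, 4↦0, 5↦9, 6↦5, 7↦10, 8↦2, 9↦3, 10↦2]  zeros at y ∈ {3, 4}
  x = 4: [0↦8, 1↦2, 2↦5, 3↦6, 4↦5, 5↦2, 6↦8, 7↦1, 8↦3, 9↦3, 10↦1]  zeros at y ∈ ∅
  x = 5: [0↦2, 1↦6, 2↦8, 3↦8, 4↦6, 5↦2, 6↦7, 7↦10, 8↦0, 9↦10, 10↦7]  zeros at y ∈ {8}
  x = 6: [0↦3, 1↦6, 2↦7, 3↦6, 4↦3, 5↦9, 6↦2, 7↦4, 8↦4, 9↦2, 10↦9]  zeros at y ∈ ∅
  x = 7: [0↦0, 1↦2, 2↦2, 3↦0, 4↦7, 5↦1, 6↦4, 7↦5, 8↦4, 9↦1, 10↦7]  zeros at y ∈ {0, 3}
  x = 8: [0↦4, 1↦5, 2↦4, 3↦1, 4↦7, 5↦0, 6↦2, 7↦2, 8↦0, 9↦7, 10↦1]  zeros at y ∈ {5, 8}
  x = 9: [0↦4, 1↦4, 2↦2, 3↦9, 4↦3, 5↦6, 6↦7, 7↦6, 8↦3, 9↦9, 10↦2]  zeros at y ∈ ∅
  x = 10: [0↦0, 1↦10, 2↦7, 3↦2, 4↦6, 5↦8, 6↦8, 7↦6, 8↦2, 9↦7, 10↦10]  zeros at y ∈ {0}
Collecting zeros: affine points = {(1, 4), (1, 5), (3, 3), (3, 4), (5, 8), (7, 0), (7, 3), (8, 5), (8, 8), (10, 0)}.
Total count |C(F_11)_aff| = 10.


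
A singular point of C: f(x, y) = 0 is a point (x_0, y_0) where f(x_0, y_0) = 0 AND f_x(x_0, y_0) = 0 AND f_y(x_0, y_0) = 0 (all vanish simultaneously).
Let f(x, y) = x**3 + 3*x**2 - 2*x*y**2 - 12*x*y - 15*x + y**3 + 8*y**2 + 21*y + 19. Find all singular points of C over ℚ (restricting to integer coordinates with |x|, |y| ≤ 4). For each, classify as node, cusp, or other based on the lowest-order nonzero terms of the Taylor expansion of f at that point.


Singular points: {(-1, -3)}; classification: cusp.

Compute partial derivatives:
  f_x = 3*x**2 + 6*x - 2*y**2 - 12*y - 15.
  f_y = -4*x*y - 12*x + 3*y**2 + 16*y + 21.
Scan x_0 ∈ {−4, ..., 4}. For each x_0, f_y(x_0, y) is a polynomial in y; find its integer roots y ∈ {−4, ..., 4}, then test f_x and f at those candidates.
  x = -4: f_y(-4, y) = 3*y**2 + 32*y + 69; vanishes at y ∈ {-3}. (-4, -3): f_x = 27 ≠ 0.
  x = -3: f_y(-3, y) = 3*y**2 + 28*y + 57; vanishes at y ∈ {-3}. (-3, -3): f_x = 12 ≠ 0.
  x = -2: f_y(-2, y) = 3*y**2 + 24*y + 45; vanishes at y ∈ {-3}. (-2, -3): f_x = 3 ≠ 0.
  x = -1: f_y(-1, y) = 3*y**2 + 20*y + 33; vanishes at y ∈ {-3}. (-1, -3): f_x = 0, f = 0 — SINGULAR.
  x = 0: f_y(0, y) = 3*y**2 + 16*y + 21; vanishes at y ∈ {-3}. (0, -3): f_x = 3 ≠ 0.
  x = 1: f_y(1, y) = 3*y**2 + 12*y + 9; vanishes at y ∈ {-3, -1}. (1, -3): f_x = 12 ≠ 0; (1, -1): f_x = 4 ≠ 0.
  x = 2: f_y(2, y) = 3*y**2 + 8*y - 3; vanishes at y ∈ {-3}. (2, -3): f_x = 27 ≠ 0.
  x = 3: f_y(3, y) = 3*y**2 + 4*y - 15; vanishes at y ∈ {-3}. (3, -3): f_x = 48 ≠ 0.
  x = 4: f_y(4, y) = 3*y**2 - 27; vanishes at y ∈ {-3, 3}. (4, -3): f_x = 75 ≠ 0; (4, 3): f_x = 3 ≠ 0.
Only singular point on the grid: (-1, -3).
Classify: substitute x = -1 + u, y = -3 + v and expand: f = u**3 - 2*u*v**2 + v**3 + v**2.
No constant or linear terms (consistent with a singular point). Quadratic part: v**2. Cubic part: u**3 - 2*u*v**2 + v**3.
The quadratic part v**2 is a perfect square, so there is a single (double) tangent line v = 0, i.e. y = -3. Restricting the cubic part to that line (v = 0) leaves u**3 ≠ 0, so f is not divisible by v and the branch is v² ≈ -u**3 to lowest order — this is a cusp.
Classification: cusp.


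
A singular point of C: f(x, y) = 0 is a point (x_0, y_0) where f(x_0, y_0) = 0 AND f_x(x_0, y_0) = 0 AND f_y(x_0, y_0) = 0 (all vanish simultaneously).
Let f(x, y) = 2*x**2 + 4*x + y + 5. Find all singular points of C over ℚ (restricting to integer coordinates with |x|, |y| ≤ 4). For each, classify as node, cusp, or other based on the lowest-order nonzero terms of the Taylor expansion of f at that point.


No singular points in the scanned grid; C is smooth there.

Compute partial derivatives:
  f_x = 4*x + 4.
  f_y = 1.
f_y = 1 is a nonzero constant, so f_y never vanishes: no point (x, y) can satisfy f = f_x = f_y = 0. In particular no (x, y) ∈ {−4, ..., 4}² is singular; the curve is smooth.


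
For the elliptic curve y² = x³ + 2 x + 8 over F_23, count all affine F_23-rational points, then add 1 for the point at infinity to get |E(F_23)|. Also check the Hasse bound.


Affine points = {(0, 10), (0, 13), (3, 8), (3, 15), (6, 11), (6, 12), (10, 4), (10, 19), (11, 2), (11, 21), (12, 9), (12, 14), (13, 0), (15, 3), (15, 20)}; affine count = 15; |E(F_23)| = 16.

Discriminant check: Δ ∝ 4a³ + 27b² = 4·2³ + 27·8² = 4·8 + 27·64 ≡ 12 (mod 23). Nonzero ⇒ E is nonsingular.
For each x ∈ F_23, compute rhs = x³ + 2·x + 8 mod 23, then count y ∈ F_23 with y² ≡ rhs.
  x = 0: rhs = 8, matching y values: 10, 13 (2 points).
  x = 1: rhs = 11, matching y values: none (0 points).
  x = 2: rhs = 20, matching y values: none (0 points).
  x = 3: rhs = 18, matching y values: 8, 15 (2 points).
  x = 4: rhs = 11, matching y values: none (0 points).
  x = 5: rhs = 5, matching y values: none (0 points).
  x = 6: rhs = 6, matching y values: 11, 12 (2 points).
  x = 7: rhs = 20, matching y values: none (0 points).
  x = 8: rhs = 7, matching y values: none (0 points).
  x = 9: rhs = 19, matching y values: none (0 points).
  x = 10: rhs = 16, matching y values: 4, 19 (2 points).
  x = 11: rhs = 4, matching y values: 2, 21 (2 points).
  x = 12: rhs = 12, matching y values: 9, 14 (2 points).
  x = 13: rhs = 0, matching y values: 0 (1 points).
  x = 14: rhs = 20, matching y values: none (0 points).
  x = 15: rhs = 9, matching y values: 3, 20 (2 points).
  x = 16: rhs = 19, matching y values: none (0 points).
  x = 17: rhs = 10, matching y values: none (0 points).
  x = 18: rhs = 11, matching y values: none (0 points).
  x = 19: rhs = 5, matching y values: none (0 points).
  x = 20: rhs = 21, matching y values: none (0 points).
  x = 21: rhs = 19, matching y values: none (0 points).
  x = 22: rhs = 5, matching y values: none (0 points).
Total affine count: 15.
Full point count |E(F_23)| = 15 + 1 = 16.
Hasse bound: |16 − (23+1)| = |-8| = 8 ≤ 2√23 ≈ 9.5917 ✓.


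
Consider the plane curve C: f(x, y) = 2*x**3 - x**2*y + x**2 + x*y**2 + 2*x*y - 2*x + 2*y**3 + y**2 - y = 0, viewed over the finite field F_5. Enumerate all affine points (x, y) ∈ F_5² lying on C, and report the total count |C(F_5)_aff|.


Affine F_5-points: {(0, 0), (0, 3), (0, 4), (1, 1), (1, 2), (2, 1), (3, 3)}; count = 7.

For each of the 25 pairs (x, y) ∈ F_5², evaluate f(x, y) mod 5. Record the zeros.
  x = 0: [0↦0, 1↦2, 2↦3, 3↦0, 4↦0]  zeros at y ∈ {0, 3, 4}
  x = 1: [0↦1, 1↦0, 2↦0, 3↦3, 4↦1]  zeros at y ∈ {1, 2}
  x = 2: [0↦1, 1↦0, 2↦2, 3↦4, 4↦3]  zeros at y ∈ {1}
  x = 3: [0↦2, 1↦4, 2↦1, 3↦0, 4↦3]  zeros at y ∈ {3}
  x = 4: [0↦1, 1↦4, 2↦4, 3↦3, 4↦3]  zeros at y ∈ ∅
Collecting zeros: affine points = {(0, 0), (0, 3), (0, 4), (1, 1), (1, 2), (2, 1), (3, 3)}.
Total count |C(F_5)_aff| = 7.


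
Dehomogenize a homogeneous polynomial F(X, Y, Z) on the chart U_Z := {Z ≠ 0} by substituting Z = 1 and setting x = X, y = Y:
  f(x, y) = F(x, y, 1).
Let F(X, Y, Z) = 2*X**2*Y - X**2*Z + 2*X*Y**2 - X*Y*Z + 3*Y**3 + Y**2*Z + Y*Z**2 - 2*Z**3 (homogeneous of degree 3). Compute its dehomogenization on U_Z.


f(x, y) = 2*x**2*y - x**2 + 2*x*y**2 - x*y + 3*y**3 + y**2 + y - 2

On U_Z we set Z = 1. Each monomial c·X^i·Y^j·Z^k in F becomes c·x^i·y^j·1^k = c·x^i·y^j.
Substituting Z = 1: F(X, Y, 1) = 2*x**2*y - x**2 + 2*x*y**2 - x*y + 3*y**3 + y**2 + y - 2.
Note: deg(f) ≤ deg(F) = 3; strict inequality happens when F is divisible by Z (lost terms).


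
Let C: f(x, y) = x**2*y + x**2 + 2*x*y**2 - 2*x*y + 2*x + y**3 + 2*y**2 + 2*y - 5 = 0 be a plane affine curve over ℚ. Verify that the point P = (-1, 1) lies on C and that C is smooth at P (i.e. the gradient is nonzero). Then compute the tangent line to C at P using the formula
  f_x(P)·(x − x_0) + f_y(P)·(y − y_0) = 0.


Tangent line at P: -2*x + 8*y - 10 = 0.

Step 1: f(-1, 1) = 0, so P lies on C.
Step 2: partial derivatives
  f_x(x, y) = 2*x*y + 2*x + 2*y**2 - 2*y + 2, f_y(x, y) = x**2 + 4*x*y - 2*x + 3*y**2 + 4*y + 2.
  f_x(P) = -2, f_y(P) = 8 (gradient nonzero, so P is smooth).
Step 3: tangent line at P: -2·(x − -1) + 8·(y − 1) = 0.
Expanding: -2*x + 8*y - 10 = 0.


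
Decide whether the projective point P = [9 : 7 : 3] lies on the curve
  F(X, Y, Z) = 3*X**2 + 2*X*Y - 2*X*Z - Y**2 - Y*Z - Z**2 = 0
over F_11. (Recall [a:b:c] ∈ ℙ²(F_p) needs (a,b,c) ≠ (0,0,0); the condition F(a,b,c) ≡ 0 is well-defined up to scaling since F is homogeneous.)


F(9,7,3) ≡ 5 (mod 11); P is NOT on the curve.

Evaluate F(9, 7, 3) term-by-term (mod 11).
  3*X**2 ↦ 3·81·1·1 = 243
  2*X*Y ↦ 2·9·7·1 = 126
  -2*X*Z ↦ -2·9·1·3 = -54
  -Y**2 ↦ -1·1·49·1 = -49
  -Y*Z ↦ -1·1·7·3 = -21
  -Z**2 ↦ -1·1·1·9 = -9
Sum: F(9, 7, 3) = (243) + (126) + (-54) + (-49) + (-21) + (-9) = 236.
Reducing mod 11: 236 ≡ 5 (mod 11).
Since F(a, b, c) ≡ 5 ≠ 0 (mod 11), P does NOT lie on the curve.


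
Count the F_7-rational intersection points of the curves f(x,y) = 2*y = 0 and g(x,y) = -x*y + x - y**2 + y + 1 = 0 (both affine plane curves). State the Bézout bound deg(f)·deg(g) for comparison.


Common zeros: {(6, 0)}; count = 1; Bézout bound = 2.

deg(f) = 1, deg(g) = 2, so Bézout bound = 2.
Scan x ∈ F_7. For each x, list the y ∈ F_7 with f(x, y) ≡ 0 and those with g(x, y) ≡ 0 (mod 7); the common zeros in that column are the intersection.
  x = 0: f ≡ 0 at y ∈ {0}; g ≡ 0 at y ∈ ∅; common: ∅.
  x = 1: f ≡ 0 at y ∈ {0}; g ≡ 0 at y ∈ {3, 4}; common: ∅.
  x = 2: f ≡ 0 at y ∈ {0}; g ≡ 0 at y ∈ ∅; common: ∅.
  x = 3: f ≡ 0 at y ∈ {0}; g ≡ 0 at y ∈ ∅; common: ∅.
  x = 4: f ≡ 0 at y ∈ {0}; g ≡ 0 at y ∈ {5, 6}; common: ∅.
  x = 5: f ≡ 0 at y ∈ {0}; g ≡ 0 at y ∈ ∅; common: ∅.
  x = 6: f ≡ 0 at y ∈ {0}; g ≡ 0 at y ∈ {0, 2}; common: {0}.
Collecting: common zeros = {(6, 0)}, so the count is 1.
Comparison with the Bézout bound: 1 ≤ 2 = deg(f)·deg(g), as expected for curves with no common component (the affine F_7-count falls short of the bound because intersections may lie at infinity, over extension fields, or carry multiplicity).


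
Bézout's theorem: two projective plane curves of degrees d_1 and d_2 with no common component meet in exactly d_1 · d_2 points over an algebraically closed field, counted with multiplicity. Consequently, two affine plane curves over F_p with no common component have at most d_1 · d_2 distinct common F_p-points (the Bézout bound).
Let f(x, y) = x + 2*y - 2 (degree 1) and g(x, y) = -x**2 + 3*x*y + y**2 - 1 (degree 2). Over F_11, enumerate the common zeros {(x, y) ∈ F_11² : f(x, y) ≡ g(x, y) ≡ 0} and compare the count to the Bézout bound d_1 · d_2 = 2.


Common zeros: {(0, 1), (7, 3)}; count = 2; Bézout bound = 2.

deg(f) = 1, deg(g) = 2, so Bézout bound = 2.
Scan x ∈ F_11. For each x, list the y ∈ F_11 with f(x, y) ≡ 0 and those with g(x, y) ≡ 0 (mod 11); the common zeros in that column are the intersection.
  x = 0: f ≡ 0 at y ∈ {1}; g ≡ 0 at y ∈ {1, 10}; common: {1}.
  x = 1: f ≡ 0 at y ∈ {6}; g ≡ 0 at y ∈ ∅; common: ∅.
  x = 2: f ≡ 0 at y ∈ {0}; g ≡ 0 at y ∈ {2, 3}; common: ∅.
  x = 3: f ≡ 0 at y ∈ {5}; g ≡ 0 at y ∈ {1}; common: ∅.
  x = 4: f ≡ 0 at y ∈ {10}; g ≡ 0 at y ∈ {2, 8}; common: ∅.
  x = 5: f ≡ 0 at y ∈ {4}; g ≡ 0 at y ∈ ∅; common: ∅.
  x = 6: f ≡ 0 at y ∈ {9}; g ≡ 0 at y ∈ ∅; common: ∅.
  x = 7: f ≡ 0 at y ∈ {3}; g ≡ 0 at y ∈ {3, 9}; common: {3}.
  x = 8: f ≡ 0 at y ∈ {8}; g ≡ 0 at y ∈ {10}; common: ∅.
  x = 9: f ≡ 0 at y ∈ {2}; g ≡ 0 at y ∈ {8, 9}; common: ∅.
  x = 10: f ≡ 0 at y ∈ {7}; g ≡ 0 at y ∈ ∅; common: ∅.
Collecting: common zeros = {(0, 1), (7, 3)}, so the count is 2.
Comparison with the Bézout bound: 2 ≤ 2 = deg(f)·deg(g), as expected for curves with no common component (the bound is attained).


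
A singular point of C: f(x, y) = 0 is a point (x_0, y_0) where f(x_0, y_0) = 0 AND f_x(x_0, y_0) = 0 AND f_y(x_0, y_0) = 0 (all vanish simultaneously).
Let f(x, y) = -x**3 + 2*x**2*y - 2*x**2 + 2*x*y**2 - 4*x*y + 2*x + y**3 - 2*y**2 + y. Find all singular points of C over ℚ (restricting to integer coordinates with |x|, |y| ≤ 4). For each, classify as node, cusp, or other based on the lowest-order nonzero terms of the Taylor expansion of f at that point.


Singular points: {(0, 1)}; classification: cusp.

Compute partial derivatives:
  f_x = -3*x**2 + 4*x*y - 4*x + 2*y**2 - 4*y + 2.
  f_y = 2*x**2 + 4*x*y - 4*x + 3*y**2 - 4*y + 1.
Scan x_0 ∈ {−4, ..., 4}. For each x_0, f_y(x_0, y) is a polynomial in y; find its integer roots y ∈ {−4, ..., 4}, then test f_x and f at those candidates.
  x = -4: f_y(-4, y) = 3*y**2 - 20*y + 49; no integer root y with |y| ≤ 4.
  x = -3: f_y(-3, y) = 3*y**2 - 16*y + 31; no integer root y with |y| ≤ 4.
  x = -2: f_y(-2, y) = 3*y**2 - 12*y + 17; no integer root y with |y| ≤ 4.
  x = -1: f_y(-1, y) = 3*y**2 - 8*y + 7; no integer root y with |y| ≤ 4.
  x = 0: f_y(0, y) = 3*y**2 - 4*y + 1; vanishes at y ∈ {1}. (0, 1): f_x = 0, f = 0 — SINGULAR.
  x = 1: f_y(1, y) = 3*y**2 - 1; no integer root y with |y| ≤ 4.
  x = 2: f_y(2, y) = 3*y**2 + 4*y + 1; vanishes at y ∈ {-1}. (2, -1): f_x = -20 ≠ 0.
  x = 3: f_y(3, y) = 3*y**2 + 8*y + 7; no integer root y with |y| ≤ 4.
  x = 4: f_y(4, y) = 3*y**2 + 12*y + 17; no integer root y with |y| ≤ 4.
Only singular point on the grid: (0, 1).
Classify: substitute x = 0 + u, y = 1 + v and expand: f = -u**3 + 2*u**2*v + 2*u*v**2 + v**3 + v**2.
No constant or linear terms (consistent with a singular point). Quadratic part: v**2. Cubic part: -u**3 + 2*u**2*v + 2*u*v**2 + v**3.
The quadratic part v**2 is a perfect square, so there is a single (double) tangent line v = 0, i.e. y = 1. Restricting the cubic part to that line (v = 0) leaves -u**3 ≠ 0, so f is not divisible by v and the branch is v² ≈ u**3 to lowest order — this is a cusp.
Classification: cusp.


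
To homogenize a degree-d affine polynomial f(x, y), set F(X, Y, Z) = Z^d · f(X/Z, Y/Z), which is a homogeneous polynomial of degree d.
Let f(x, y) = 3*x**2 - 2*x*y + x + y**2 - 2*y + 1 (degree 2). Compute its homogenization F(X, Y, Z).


F(X, Y, Z) = 3*X**2 - 2*X*Y + X*Z + Y**2 - 2*Y*Z + Z**2

deg(f) = 2.
Substitute x = X/Z, y = Y/Z into f, then multiply by Z^2.
  monomial 3·x^2·y^0 ↦ 3·X^2·Y^0·Z^0.
  monomial -2·x^1·y^1 ↦ -2·X^1·Y^1·Z^0.
  monomial 1·x^1·y^0 ↦ 1·X^1·Y^0·Z^1.
  monomial 1·x^0·y^2 ↦ 1·X^0·Y^2·Z^0.
  monomial -2·x^0·y^1 ↦ -2·X^0·Y^1·Z^1.
  monomial 1·x^0·y^0 ↦ 1·X^0·Y^0·Z^2.
Collecting: F(X, Y, Z) = 3*X**2 - 2*X*Y + X*Z + Y**2 - 2*Y*Z + Z**2.


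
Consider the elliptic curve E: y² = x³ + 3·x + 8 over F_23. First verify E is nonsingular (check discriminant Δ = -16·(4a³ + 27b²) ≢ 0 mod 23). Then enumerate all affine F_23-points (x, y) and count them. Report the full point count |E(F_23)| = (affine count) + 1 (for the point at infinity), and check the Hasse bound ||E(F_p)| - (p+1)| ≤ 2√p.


Affine points = {(0, 10), (0, 13), (1, 9), (1, 14), (6, 9), (6, 14), (7, 2), (7, 21), (10, 7), (10, 16), (12, 1), (12, 22), (13, 6), (13, 17), (15, 1), (15, 22), (16, 9), (16, 14), (17, 2), (17, 21), (18, 11), (18, 12), (19, 1), (19, 22), (20, 8), (20, 15), (22, 2), (22, 21)}; affine count = 28; |E(F_23)| = 29.

Discriminant check: Δ ∝ 4a³ + 27b² = 4·3³ + 27·8² = 4·27 + 27·64 ≡ 19 (mod 23). Nonzero ⇒ E is nonsingular.
For each x ∈ F_23, compute rhs = x³ + 3·x + 8 mod 23, then count y ∈ F_23 with y² ≡ rhs.
  x = 0: rhs = 8, matching y values: 10, 13 (2 points).
  x = 1: rhs = 12, matching y values: 9, 14 (2 points).
  x = 2: rhs = 22, matching y values: none (0 points).
  x = 3: rhs = 21, matching y values: none (0 points).
  x = 4: rhs = 15, matching y values: none (0 points).
  x = 5: rhs = 10, matching y values: none (0 points).
  x = 6: rhs = 12, matching y values: 9, 14 (2 points).
  x = 7: rhs = 4, matching y values: 2, 21 (2 points).
  x = 8: rhs = 15, matching y values: none (0 points).
  x = 9: rhs = 5, matching y values: none (0 points).
  x = 10: rhs = 3, matching y values: 7, 16 (2 points).
  x = 11: rhs = 15, matching y values: none (0 points).
  x = 12: rhs = 1, matching y values: 1, 22 (2 points).
  x = 13: rhs = 13, matching y values: 6, 17 (2 points).
  x = 14: rhs = 11, matching y values: none (0 points).
  x = 15: rhs = 1, matching y values: 1, 22 (2 points).
  x = 16: rhs = 12, matching y values: 9, 14 (2 points).
  x = 17: rhs = 4, matching y values: 2, 21 (2 points).
  x = 18: rhs = 6, matching y values: 11, 12 (2 points).
  x = 19: rhs = 1, matching y values: 1, 22 (2 points).
  x = 20: rhs = 18, matching y values: 8, 15 (2 points).
  x = 21: rhs = 17, matching y values: none (0 points).
  x = 22: rhs = 4, matching y values: 2, 21 (2 points).
Total affine count: 28.
Full point count |E(F_23)| = 28 + 1 = 29.
Hasse bound: |29 − (23+1)| = |5| = 5 ≤ 2√23 ≈ 9.5917 ✓.


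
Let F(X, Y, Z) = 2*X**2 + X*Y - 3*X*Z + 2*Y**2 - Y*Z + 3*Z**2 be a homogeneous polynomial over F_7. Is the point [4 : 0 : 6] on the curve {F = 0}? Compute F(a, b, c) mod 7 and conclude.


F(4,0,6) ≡ 5 (mod 7); P is NOT on the curve.

Evaluate F(4, 0, 6) term-by-term (mod 7).
  2*X**2 ↦ 2·16·1·1 = 32
  X*Y ↦ 1·4·0·1 = 0
  -3*X*Z ↦ -3·4·1·6 = -72
  2*Y**2 ↦ 2·1·0·1 = 0
  -Y*Z ↦ -1·1·0·6 = 0
  3*Z**2 ↦ 3·1·1·36 = 108
Sum: F(4, 0, 6) = (32) + (0) + (-72) + (0) + (0) + (108) = 68.
Reducing mod 7: 68 ≡ 5 (mod 7).
Since F(a, b, c) ≡ 5 ≠ 0 (mod 7), P does NOT lie on the curve.


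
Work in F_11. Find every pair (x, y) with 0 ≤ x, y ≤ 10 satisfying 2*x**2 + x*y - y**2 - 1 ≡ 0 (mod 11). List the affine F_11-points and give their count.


Affine F_11-points: {(1, 4), (1, 8), (3, 7), (5, 2), (5, 3), (6, 8), (6, 9), (8, 4), (10, 3), (10, 7)}; count = 10.

For each of the 121 pairs (x, y) ∈ F_11², evaluate f(x, y) mod 11. Record the zeros.
  x = 0: [0↦10, 1↦9, 2↦6, 3↦1, 4↦5, 5↦7, 6↦7, 7↦5, 8↦1, 9↦6, 10↦9]  zeros at y ∈ ∅
  x = 1: [0↦1, 1↦1, 2↦10, 3↦6, 4↦0, 5↦3, 6↦4, 7↦3, 8↦0, 9↦6, 10↦10]  zeros at y ∈ {4, 8}
  x = 2: [0↦7, 1↦8, 2↦7, 3↦4, 4↦10, 5↦3, 6↦5, 7↦5, 8↦3, 9↦10, 10↦4]  zeros at y ∈ ∅
  x = 3: [0↦6, 1↦8, 2↦8, 3↦6, 4↦2, 5↦7, 6↦10, 7↦0, 8↦10, 9↦7, 10↦2]  zeros at y ∈ {7}
  x = 4: [0↦9, 1↦1, 2↦2, 3↦1, 4↦9, 5↦4, 6↦8, 7↦10, 8↦10, 9↦8, 10↦4]  zeros at y ∈ ∅
  x = 5: [0↦5, 1↦9, 2↦0, 3↦0, 4↦9, 5↦5, 6↦10, 7↦2, 8↦3, 9↦2, 10↦10]  zeros at y ∈ {2, 3}
  x = 6: [0↦5, 1↦10, 2↦2, 3↦3, 4↦2, 5↦10, 6↦5, 7↦9, 8↦0, 9↦0, 10↦9]  zeros at y ∈ {8, 9}
  x = 7: [0↦9, 1↦4, 2↦8, 3↦10, 4↦10, 5↦8, 6↦4, 7↦9, 8↦1, 9↦2, 10↦1]  zeros at y ∈ ∅
  x = 8: [0↦6, 1↦2, 2↦7, 3↦10, 4↦0, 5↦10, 6↦7, 7↦2, 8↦6, 9↦8, 10↦8]  zeros at y ∈ {4}
  x = 9: [0↦7, 1↦4, 2↦10, 3↦3, 4↦5, 5↦5, 6↦3, 7↦10, 8↦4, 9↦7, 10↦8]  zeros at y ∈ ∅
  x = 10: [0↦1, 1↦10, 2↦6, 3↦0, 4↦3, 5↦4, 6↦3, 7↦0, 8↦6, 9↦10, 10↦1]  zeros at y ∈ {3, 7}
Collecting zeros: affine points = {(1, 4), (1, 8), (3, 7), (5, 2), (5, 3), (6, 8), (6, 9), (8, 4), (10, 3), (10, 7)}.
Total count |C(F_11)_aff| = 10.


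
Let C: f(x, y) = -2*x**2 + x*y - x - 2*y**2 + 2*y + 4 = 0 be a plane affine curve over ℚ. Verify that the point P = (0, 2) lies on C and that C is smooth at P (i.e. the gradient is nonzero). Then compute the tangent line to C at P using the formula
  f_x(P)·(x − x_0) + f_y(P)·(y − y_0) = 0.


Tangent line at P: x - 6*y + 12 = 0.

Step 1: f(0, 2) = 0, so P lies on C.
Step 2: partial derivatives
  f_x(x, y) = -4*x + y - 1, f_y(x, y) = x - 4*y + 2.
  f_x(P) = 1, f_y(P) = -6 (gradient nonzero, so P is smooth).
Step 3: tangent line at P: 1·(x − 0) + -6·(y − 2) = 0.
Expanding: x - 6*y + 12 = 0.


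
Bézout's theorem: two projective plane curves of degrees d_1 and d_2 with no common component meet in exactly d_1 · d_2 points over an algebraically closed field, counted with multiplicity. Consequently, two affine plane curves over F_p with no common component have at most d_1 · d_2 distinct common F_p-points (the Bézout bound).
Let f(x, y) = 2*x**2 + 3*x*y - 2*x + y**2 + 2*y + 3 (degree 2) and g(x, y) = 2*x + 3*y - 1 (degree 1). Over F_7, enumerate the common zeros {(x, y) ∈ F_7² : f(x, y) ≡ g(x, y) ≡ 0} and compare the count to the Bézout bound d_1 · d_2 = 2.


Common zeros: {(2, 6), (6, 1)}; count = 2; Bézout bound = 2.

deg(f) = 2, deg(g) = 1, so Bézout bound = 2.
Scan x ∈ F_7. For each x, list the y ∈ F_7 with f(x, y) ≡ 0 and those with g(x, y) ≡ 0 (mod 7); the common zeros in that column are the intersection.
  x = 0: f ≡ 0 at y ∈ ∅; g ≡ 0 at y ∈ {5}; common: ∅.
  x = 1: f ≡ 0 at y ∈ ∅; g ≡ 0 at y ∈ {2}; common: ∅.
  x = 2: f ≡ 0 at y ∈ {0, 6}; g ≡ 0 at y ∈ {6}; common: {6}.
  x = 3: f ≡ 0 at y ∈ ∅; g ≡ 0 at y ∈ {3}; common: ∅.
  x = 4: f ≡ 0 at y ∈ {1, 6}; g ≡ 0 at y ∈ {0}; common: ∅.
  x = 5: f ≡ 0 at y ∈ ∅; g ≡ 0 at y ∈ {4}; common: ∅.
  x = 6: f ≡ 0 at y ∈ {0, 1}; g ≡ 0 at y ∈ {1}; common: {1}.
Collecting: common zeros = {(2, 6), (6, 1)}, so the count is 2.
Comparison with the Bézout bound: 2 ≤ 2 = deg(f)·deg(g), as expected for curves with no common component (the bound is attained).


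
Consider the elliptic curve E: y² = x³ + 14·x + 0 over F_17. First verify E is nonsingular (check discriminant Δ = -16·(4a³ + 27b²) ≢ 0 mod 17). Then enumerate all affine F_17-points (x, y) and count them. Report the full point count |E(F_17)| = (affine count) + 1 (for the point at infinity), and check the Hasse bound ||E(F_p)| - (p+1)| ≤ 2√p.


Affine points = {(0, 0), (1, 7), (1, 10), (2, 6), (2, 11), (3, 1), (3, 16), (4, 1), (4, 16), (5, 5), (5, 12), (7, 4), (7, 13), (10, 1), (10, 16), (12, 3), (12, 14), (13, 4), (13, 13), (14, 4), (14, 13), (15, 7), (15, 10), (16, 6), (16, 11)}; affine count = 25; |E(F_17)| = 26.

Discriminant check: Δ ∝ 4a³ + 27b² = 4·14³ + 27·0² = 4·2744 + 27·0 ≡ 11 (mod 17). Nonzero ⇒ E is nonsingular.
For each x ∈ F_17, compute rhs = x³ + 14·x + 0 mod 17, then count y ∈ F_17 with y² ≡ rhs.
  x = 0: rhs = 0, matching y values: 0 (1 points).
  x = 1: rhs = 15, matching y values: 7, 10 (2 points).
  x = 2: rhs = 2, matching y values: 6, 11 (2 points).
  x = 3: rhs = 1, matching y values: 1, 16 (2 points).
  x = 4: rhs = 1, matching y values: 1, 16 (2 points).
  x = 5: rhs = 8, matching y values: 5, 12 (2 points).
  x = 6: rhs = 11, matching y values: none (0 points).
  x = 7: rhs = 16, matching y values: 4, 13 (2 points).
  x = 8: rhs = 12, matching y values: none (0 points).
  x = 9: rhs = 5, matching y values: none (0 points).
  x = 10: rhs = 1, matching y values: 1, 16 (2 points).
  x = 11: rhs = 6, matching y values: none (0 points).
  x = 12: rhs = 9, matching y values: 3, 14 (2 points).
  x = 13: rhs = 16, matching y values: 4, 13 (2 points).
  x = 14: rhs = 16, matching y values: 4, 13 (2 points).
  x = 15: rhs = 15, matching y values: 7, 10 (2 points).
  x = 16: rhs = 2, matching y values: 6, 11 (2 points).
Total affine count: 25.
Full point count |E(F_17)| = 25 + 1 = 26.
Hasse bound: |26 − (17+1)| = |8| = 8 ≤ 2√17 ≈ 8.2462 ✓.


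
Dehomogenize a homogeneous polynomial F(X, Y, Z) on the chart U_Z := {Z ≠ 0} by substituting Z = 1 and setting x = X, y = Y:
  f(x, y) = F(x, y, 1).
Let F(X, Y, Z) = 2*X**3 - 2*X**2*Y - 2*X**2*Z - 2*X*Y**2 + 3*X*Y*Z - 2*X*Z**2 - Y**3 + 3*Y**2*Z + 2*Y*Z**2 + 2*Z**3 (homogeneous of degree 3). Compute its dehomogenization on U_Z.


f(x, y) = 2*x**3 - 2*x**2*y - 2*x**2 - 2*x*y**2 + 3*x*y - 2*x - y**3 + 3*y**2 + 2*y + 2

On U_Z we set Z = 1. Each monomial c·X^i·Y^j·Z^k in F becomes c·x^i·y^j·1^k = c·x^i·y^j.
Substituting Z = 1: F(X, Y, 1) = 2*x**3 - 2*x**2*y - 2*x**2 - 2*x*y**2 + 3*x*y - 2*x - y**3 + 3*y**2 + 2*y + 2.
Note: deg(f) ≤ deg(F) = 3; strict inequality happens when F is divisible by Z (lost terms).


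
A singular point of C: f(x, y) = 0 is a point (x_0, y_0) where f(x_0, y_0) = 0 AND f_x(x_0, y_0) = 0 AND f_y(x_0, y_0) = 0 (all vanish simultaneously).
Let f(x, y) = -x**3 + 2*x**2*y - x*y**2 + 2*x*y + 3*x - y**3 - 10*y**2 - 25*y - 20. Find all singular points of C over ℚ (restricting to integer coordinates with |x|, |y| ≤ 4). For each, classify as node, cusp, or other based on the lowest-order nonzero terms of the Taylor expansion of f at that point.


Singular points: {(-2, -3)}; classification: cusp.

Compute partial derivatives:
  f_x = -3*x**2 + 4*x*y - y**2 + 2*y + 3.
  f_y = 2*x**2 - 2*x*y + 2*x - 3*y**2 - 20*y - 25.
Scan x_0 ∈ {−4, ..., 4}. For each x_0, f_y(x_0, y) is a polynomial in y; find its integer roots y ∈ {−4, ..., 4}, then test f_x and f at those candidates.
  x = -4: f_y(-4, y) = -3*y**2 - 12*y - 1; no integer root y with |y| ≤ 4.
  x = -3: f_y(-3, y) = -3*y**2 - 14*y - 13; no integer root y with |y| ≤ 4.
  x = -2: f_y(-2, y) = -3*y**2 - 16*y - 21; vanishes at y ∈ {-3}. (-2, -3): f_x = 0, f = 0 — SINGULAR.
  x = -1: f_y(-1, y) = -3*y**2 - 18*y - 25; no integer root y with |y| ≤ 4.
  x = 0: f_y(0, y) = -3*y**2 - 20*y - 25; no integer root y with |y| ≤ 4.
  x = 1: f_y(1, y) = -3*y**2 - 22*y - 21; no integer root y with |y| ≤ 4.
  x = 2: f_y(2, y) = -3*y**2 - 24*y - 13; no integer root y with |y| ≤ 4.
  x = 3: f_y(3, y) = -3*y**2 - 26*y - 1; no integer root y with |y| ≤ 4.
  x = 4: f_y(4, y) = -3*y**2 - 28*y + 15; no integer root y with |y| ≤ 4.
Only singular point on the grid: (-2, -3).
Classify: substitute x = -2 + u, y = -3 + v and expand: f = -u**3 + 2*u**2*v - u*v**2 - v**3 + v**2.
No constant or linear terms (consistent with a singular point). Quadratic part: v**2. Cubic part: -u**3 + 2*u**2*v - u*v**2 - v**3.
The quadratic part v**2 is a perfect square, so there is a single (double) tangent line v = 0, i.e. y = -3. Restricting the cubic part to that line (v = 0) leaves -u**3 ≠ 0, so f is not divisible by v and the branch is v² ≈ u**3 to lowest order — this is a cusp.
Classification: cusp.


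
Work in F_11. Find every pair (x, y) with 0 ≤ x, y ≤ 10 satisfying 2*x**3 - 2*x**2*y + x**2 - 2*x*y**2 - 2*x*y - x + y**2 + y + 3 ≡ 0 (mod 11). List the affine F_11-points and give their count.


Affine F_11-points: {(0, 5), (4, 0), (4, 7), (6, 6), (8, 2), (8, 9), (10, 3), (10, 4)}; count = 8.

For each of the 121 pairs (x, y) ∈ F_11², evaluate f(x, y) mod 11. Record the zeros.
  x = 0: [0↦3, 1↦5, 2↦9, 3↦4, 4↦1, 5↦0, 6↦1, 7↦4, 8↦9, 9↦5, 10↦3]  zeros at y ∈ {5}
  x = 1: [0↦5, 1↦1, 2↦6, 3↦9, 4↦10, 5↦9, 6↦6, 7↦1, 8↦5, 9↦7, 10↦7]  zeros at y ∈ ∅
  x = 2: [0↦10, 1↦7, 2↦9, 3↦5, 4↦6, 5↦1, 6↦1, 7↦6, 8↦5, 9↦9, 10↦7]  zeros at y ∈ ∅
  x = 3: [0↦8, 1↦2, 2↦8, 3↦4, 4↦1, 5↦10, 6↦9, 7↦9, 8↦10, 9↦1, 10↦4]  zeros at y ∈ ∅
  x = 4: [0↦0, 1↦9, 2↦4, 3↦7, 4↦7, 5↦4, 6↦9, 7↦0, 8↦10, 9↦6, 10↦10]  zeros at y ∈ {0, 7}
  x = 5: [0↦9, 1↦7, 2↦9, 3↦4, 4↦3, 5↦6, 6↦2, 7↦2, 8↦6, 9↦3, 10↦4]  zeros at y ∈ ∅
  x = 6: [0↦3, 1↦8, 2↦2, 3↦7, 4↦1, 5↦6, 6↦0, 7↦5, 8↦10, 9↦4, 10↦9]  zeros at y ∈ {6}
  x = 7: [0↦5, 1↦2, 2↦6, 3↦6, 4↦2, 5↦5, 6↦4, 7↦10, 8↦1, 9↦10, 10↦4]  zeros at y ∈ ∅
  x = 8: [0↦5, 1↦1, 2↦0, 3↦2, 4↦7, 5↦4, 6↦4, 7↦7, 8↦2, 9↦0, 10↦1]  zeros at y ∈ {2, 9}
  x = 9: [0↦4, 1↦6, 2↦7, 3↦7, 4↦6, 5↦4, 6↦1, 7↦8, 8↦3, 9↦8, 10↦1]  zeros at y ∈ ∅
  x = 10: [0↦3, 1↦7, 2↦6, 3↦0, 4↦0, 5↦6, 6↦7, 7↦3, 8↦5, 9↦2, 10↦5]  zeros at y ∈ {3, 4}
Collecting zeros: affine points = {(0, 5), (4, 0), (4, 7), (6, 6), (8, 2), (8, 9), (10, 3), (10, 4)}.
Total count |C(F_11)_aff| = 8.


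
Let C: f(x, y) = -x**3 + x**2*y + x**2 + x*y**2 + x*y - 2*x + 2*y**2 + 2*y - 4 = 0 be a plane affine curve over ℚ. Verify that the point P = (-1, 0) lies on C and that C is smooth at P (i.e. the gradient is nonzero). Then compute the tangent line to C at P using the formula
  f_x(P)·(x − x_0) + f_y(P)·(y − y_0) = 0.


Tangent line at P: -7*x + 2*y - 7 = 0.

Step 1: f(-1, 0) = 0, so P lies on C.
Step 2: partial derivatives
  f_x(x, y) = -3*x**2 + 2*x*y + 2*x + y**2 + y - 2, f_y(x, y) = x**2 + 2*x*y + x + 4*y + 2.
  f_x(P) = -7, f_y(P) = 2 (gradient nonzero, so P is smooth).
Step 3: tangent line at P: -7·(x − -1) + 2·(y − 0) = 0.
Expanding: -7*x + 2*y - 7 = 0.


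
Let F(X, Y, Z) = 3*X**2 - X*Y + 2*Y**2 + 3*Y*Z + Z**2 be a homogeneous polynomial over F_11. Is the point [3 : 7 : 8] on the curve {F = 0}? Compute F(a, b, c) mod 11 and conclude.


F(3,7,8) ≡ 6 (mod 11); P is NOT on the curve.

Evaluate F(3, 7, 8) term-by-term (mod 11).
  3*X**2 ↦ 3·9·1·1 = 27
  -X*Y ↦ -1·3·7·1 = -21
  2*Y**2 ↦ 2·1·49·1 = 98
  3*Y*Z ↦ 3·1·7·8 = 168
  Z**2 ↦ 1·1·1·64 = 64
Sum: F(3, 7, 8) = (27) + (-21) + (98) + (168) + (64) = 336.
Reducing mod 11: 336 ≡ 6 (mod 11).
Since F(a, b, c) ≡ 6 ≠ 0 (mod 11), P does NOT lie on the curve.


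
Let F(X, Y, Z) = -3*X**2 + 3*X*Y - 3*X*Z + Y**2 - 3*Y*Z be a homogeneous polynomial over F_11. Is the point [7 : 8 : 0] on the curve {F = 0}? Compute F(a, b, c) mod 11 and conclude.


F(7,8,0) ≡ 8 (mod 11); P is NOT on the curve.

Evaluate F(7, 8, 0) term-by-term (mod 11).
  -3*X**2 ↦ -3·49·1·1 = -147
  3*X*Y ↦ 3·7·8·1 = 168
  -3*X*Z ↦ -3·7·1·0 = 0
  Y**2 ↦ 1·1·64·1 = 64
  -3*Y*Z ↦ -3·1·8·0 = 0
Sum: F(7, 8, 0) = (-147) + (168) + (0) + (64) + (0) = 85.
Reducing mod 11: 85 ≡ 8 (mod 11).
Since F(a, b, c) ≡ 8 ≠ 0 (mod 11), P does NOT lie on the curve.


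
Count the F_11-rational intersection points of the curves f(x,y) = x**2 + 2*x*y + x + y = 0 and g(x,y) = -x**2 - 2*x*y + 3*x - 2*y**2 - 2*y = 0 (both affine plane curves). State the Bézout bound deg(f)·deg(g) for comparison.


Common zeros: {(0, 0)}; count = 1; Bézout bound = 4.

deg(f) = 2, deg(g) = 2, so Bézout bound = 4.
Scan x ∈ F_11. For each x, list the y ∈ F_11 with f(x, y) ≡ 0 and those with g(x, y) ≡ 0 (mod 11); the common zeros in that column are the intersection.
  x = 0: f ≡ 0 at y ∈ {0}; g ≡ 0 at y ∈ {0, 10}; common: {0}.
  x = 1: f ≡ 0 at y ∈ {3}; g ≡ 0 at y ∈ ∅; common: ∅.
  x = 2: f ≡ 0 at y ∈ {1}; g ≡ 0 at y ∈ ∅; common: ∅.
  x = 3: f ≡ 0 at y ∈ {3}; g ≡ 0 at y ∈ {0, 7}; common: ∅.
  x = 4: f ≡ 0 at y ∈ {10}; g ≡ 0 at y ∈ ∅; common: ∅.
  x = 5: f ≡ 0 at y ∈ ∅; g ≡ 0 at y ∈ {6, 10}; common: ∅.
  x = 6: f ≡ 0 at y ∈ {1}; g ≡ 0 at y ∈ ∅; common: ∅.
  x = 7: f ≡ 0 at y ∈ {8}; g ≡ 0 at y ∈ ∅; common: ∅.
  x = 8: f ≡ 0 at y ∈ {10}; g ≡ 0 at y ∈ {6, 7}; common: ∅.
  x = 9: f ≡ 0 at y ∈ {8}; g ≡ 0 at y ∈ {3, 9}; common: ∅.
  x = 10: f ≡ 0 at y ∈ {0}; g ≡ 0 at y ∈ {3, 8}; common: ∅.
Collecting: common zeros = {(0, 0)}, so the count is 1.
Comparison with the Bézout bound: 1 ≤ 4 = deg(f)·deg(g), as expected for curves with no common component (the affine F_11-count falls short of the bound because intersections may lie at infinity, over extension fields, or carry multiplicity).
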